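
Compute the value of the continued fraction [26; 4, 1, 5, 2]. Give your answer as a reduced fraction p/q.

Use the convergent recurrence hₖ = aₖ·hₖ₋₁ + hₖ₋₂ (and likewise for the denominators kₖ):
a_0 = 26: 26/1
a_1 = 4: 105/4
a_2 = 1: 131/5
a_3 = 5: 760/29
a_4 = 2: 1651/63

1651/63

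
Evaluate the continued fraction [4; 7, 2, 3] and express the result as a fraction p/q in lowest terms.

Compute successive convergents:
a_0 = 4: 4/1
a_1 = 7: 29/7
a_2 = 2: 62/15
a_3 = 3: 215/52

215/52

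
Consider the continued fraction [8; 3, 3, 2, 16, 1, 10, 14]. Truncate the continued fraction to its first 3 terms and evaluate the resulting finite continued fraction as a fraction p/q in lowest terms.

83/10

Start with 3.
3 + 1/(3/1) = 3 + 1/3 = 10/3
8 + 1/(10/3) = 8 + 3/10 = 83/10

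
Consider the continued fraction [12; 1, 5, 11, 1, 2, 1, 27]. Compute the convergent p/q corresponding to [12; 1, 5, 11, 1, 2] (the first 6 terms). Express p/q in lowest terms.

2734/213

a_0 = 12: 12/1
a_1 = 1: 13/1
a_2 = 5: 77/6
a_3 = 11: 860/67
a_4 = 1: 937/73
a_5 = 2: 2734/213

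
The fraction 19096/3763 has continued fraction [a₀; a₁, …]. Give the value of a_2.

19096 ÷ 3763 → quotient 5, remainder 281
3763 ÷ 281 → quotient 13, remainder 110
281 ÷ 110 → quotient 2, remainder 61

2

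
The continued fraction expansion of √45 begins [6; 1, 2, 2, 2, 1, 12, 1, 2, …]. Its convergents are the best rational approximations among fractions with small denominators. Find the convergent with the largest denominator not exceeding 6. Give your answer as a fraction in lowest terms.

20/3

a_0 = 6: 6/1  (≤ bound)
a_1 = 1: 7/1  (≤ bound)
a_2 = 2: 20/3  (≤ bound)
a_3 = 2: 47/7  (> 6, stop)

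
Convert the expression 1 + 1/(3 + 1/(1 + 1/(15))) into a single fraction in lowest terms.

Build up convergents one term at a time:
a_0 = 1: 1/1
a_1 = 3: 4/3
a_2 = 1: 5/4
a_3 = 15: 79/63

79/63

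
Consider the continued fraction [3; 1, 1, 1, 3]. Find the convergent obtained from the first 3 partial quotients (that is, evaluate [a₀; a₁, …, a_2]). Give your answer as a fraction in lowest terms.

7/2

Starting at the tail and folding back:
Start with 1.
1 + 1/(1/1) = 1 + 1/1 = 2/1
3 + 1/(2/1) = 3 + 1/2 = 7/2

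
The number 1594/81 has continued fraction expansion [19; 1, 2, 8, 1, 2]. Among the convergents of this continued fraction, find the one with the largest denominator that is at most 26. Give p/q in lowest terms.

a_0 = 19: 19/1  (≤ bound)
a_1 = 1: 20/1  (≤ bound)
a_2 = 2: 59/3  (≤ bound)
a_3 = 8: 492/25  (≤ bound)
a_4 = 1: 551/28  (> 26, stop)

492/25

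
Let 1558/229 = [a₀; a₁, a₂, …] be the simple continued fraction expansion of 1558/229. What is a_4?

Apply division with remainder until the remainder is 0:
⌊1558/229⌋ = 6, remainder 184
⌊229/184⌋ = 1, remainder 45
⌊184/45⌋ = 4, remainder 4
⌊45/4⌋ = 11, remainder 1
⌊4/1⌋ = 4, remainder 0

4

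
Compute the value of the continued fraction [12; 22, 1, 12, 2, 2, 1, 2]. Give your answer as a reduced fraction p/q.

Work from the innermost term outward:
Start with 2.
1 + 1/(2/1) = 1 + 1/2 = 3/2
2 + 1/(3/2) = 2 + 2/3 = 8/3
2 + 1/(8/3) = 2 + 3/8 = 19/8
12 + 1/(19/8) = 12 + 8/19 = 236/19
1 + 1/(236/19) = 1 + 19/236 = 255/236
22 + 1/(255/236) = 22 + 236/255 = 5846/255
12 + 1/(5846/255) = 12 + 255/5846 = 70407/5846

70407/5846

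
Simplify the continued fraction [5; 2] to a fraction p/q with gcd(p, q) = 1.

a_0 = 5: 5/1
a_1 = 2: 11/2

11/2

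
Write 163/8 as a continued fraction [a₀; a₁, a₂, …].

[20; 2, 1, 2]

Apply division with remainder until the remainder is 0:
163 ÷ 8 → quotient 20, remainder 3
8 ÷ 3 → quotient 2, remainder 2
3 ÷ 2 → quotient 1, remainder 1
2 ÷ 1 → quotient 2, remainder 0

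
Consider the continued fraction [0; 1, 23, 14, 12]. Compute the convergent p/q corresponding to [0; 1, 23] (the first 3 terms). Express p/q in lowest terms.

23/24

a_0 = 0: 0/1
a_1 = 1: 1/1
a_2 = 23: 23/24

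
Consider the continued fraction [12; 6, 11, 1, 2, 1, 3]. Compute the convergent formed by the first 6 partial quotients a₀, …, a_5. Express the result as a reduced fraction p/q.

3479/286

Compute successive convergents:
a_0 = 12: 12/1
a_1 = 6: 73/6
a_2 = 11: 815/67
a_3 = 1: 888/73
a_4 = 2: 2591/213
a_5 = 1: 3479/286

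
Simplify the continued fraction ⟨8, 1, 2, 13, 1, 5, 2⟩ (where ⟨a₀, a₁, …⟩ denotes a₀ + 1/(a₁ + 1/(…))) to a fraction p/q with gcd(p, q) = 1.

a_0 = 8: 8/1
a_1 = 1: 9/1
a_2 = 2: 26/3
a_3 = 13: 347/40
a_4 = 1: 373/43
a_5 = 5: 2212/255
a_6 = 2: 4797/553

4797/553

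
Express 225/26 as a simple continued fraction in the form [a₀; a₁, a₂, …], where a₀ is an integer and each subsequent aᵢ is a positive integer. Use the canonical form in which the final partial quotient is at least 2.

[8; 1, 1, 1, 8]

Apply division with remainder until the remainder is 0:
225 = 8·26 + 17, so a_0 = 8
26 = 1·17 + 9, so a_1 = 1
17 = 1·9 + 8, so a_2 = 1
9 = 1·8 + 1, so a_3 = 1
8 = 8·1 + 0, so a_4 = 8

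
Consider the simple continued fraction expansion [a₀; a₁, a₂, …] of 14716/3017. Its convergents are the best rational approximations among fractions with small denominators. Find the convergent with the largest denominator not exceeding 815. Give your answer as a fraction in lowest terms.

a_0 = 4: 4/1  (≤ bound)
a_1 = 1: 5/1  (≤ bound)
a_2 = 7: 39/8  (≤ bound)
a_3 = 5: 200/41  (≤ bound)
a_4 = 1: 239/49  (≤ bound)
a_5 = 2: 678/139  (≤ bound)
a_6 = 10: 7019/1439  (> 815, stop)

678/139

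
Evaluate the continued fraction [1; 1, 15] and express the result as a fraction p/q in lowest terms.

31/16

Compute successive convergents:
a_0 = 1: 1/1
a_1 = 1: 2/1
a_2 = 15: 31/16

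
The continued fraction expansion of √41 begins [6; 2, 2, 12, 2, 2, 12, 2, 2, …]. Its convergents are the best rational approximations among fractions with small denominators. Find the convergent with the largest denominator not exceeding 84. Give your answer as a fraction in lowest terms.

397/62

List convergents until the denominator exceeds the bound:
a_0 = 6: 6/1  (≤ bound)
a_1 = 2: 13/2  (≤ bound)
a_2 = 2: 32/5  (≤ bound)
a_3 = 12: 397/62  (≤ bound)
a_4 = 2: 826/129  (> 84, stop)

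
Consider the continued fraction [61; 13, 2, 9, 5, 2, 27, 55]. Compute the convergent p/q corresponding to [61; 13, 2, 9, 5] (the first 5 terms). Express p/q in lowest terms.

Start with 5.
9 + 1/(5/1) = 9 + 1/5 = 46/5
2 + 1/(46/5) = 2 + 5/46 = 97/46
13 + 1/(97/46) = 13 + 46/97 = 1307/97
61 + 1/(1307/97) = 61 + 97/1307 = 79824/1307

79824/1307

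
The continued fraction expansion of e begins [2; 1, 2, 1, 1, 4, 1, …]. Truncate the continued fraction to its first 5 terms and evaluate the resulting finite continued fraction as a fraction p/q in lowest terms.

19/7

a_0 = 2: 2/1
a_1 = 1: 3/1
a_2 = 2: 8/3
a_3 = 1: 11/4
a_4 = 1: 19/7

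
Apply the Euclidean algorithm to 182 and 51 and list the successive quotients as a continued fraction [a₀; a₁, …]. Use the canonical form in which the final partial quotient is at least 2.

[3; 1, 1, 3, 7]

Run the Euclidean algorithm, recording each quotient:
182 = 3·51 + 29, so a_0 = 3
51 = 1·29 + 22, so a_1 = 1
29 = 1·22 + 7, so a_2 = 1
22 = 3·7 + 1, so a_3 = 3
7 = 7·1 + 0, so a_4 = 7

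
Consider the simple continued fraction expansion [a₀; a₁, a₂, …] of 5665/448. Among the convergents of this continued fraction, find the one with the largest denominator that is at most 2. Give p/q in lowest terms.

a_0 = 12: 12/1  (≤ bound)
a_1 = 1: 13/1  (≤ bound)
a_2 = 1: 25/2  (≤ bound)
a_3 = 1: 38/3  (> 2, stop)

25/2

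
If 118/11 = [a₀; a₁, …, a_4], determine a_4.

2

⌊118/11⌋ = 10, remainder 8
⌊11/8⌋ = 1, remainder 3
⌊8/3⌋ = 2, remainder 2
⌊3/2⌋ = 1, remainder 1
⌊2/1⌋ = 2, remainder 0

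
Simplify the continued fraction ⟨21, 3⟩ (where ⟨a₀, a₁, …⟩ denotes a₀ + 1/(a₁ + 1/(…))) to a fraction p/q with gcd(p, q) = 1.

64/3

Compute successive convergents:
a_0 = 21: 21/1
a_1 = 3: 64/3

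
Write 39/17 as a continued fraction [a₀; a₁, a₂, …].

[2; 3, 2, 2]

39 ÷ 17 → quotient 2, remainder 5
17 ÷ 5 → quotient 3, remainder 2
5 ÷ 2 → quotient 2, remainder 1
2 ÷ 1 → quotient 2, remainder 0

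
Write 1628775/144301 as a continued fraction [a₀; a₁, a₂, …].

1628775 ÷ 144301 → quotient 11, remainder 41464
144301 ÷ 41464 → quotient 3, remainder 19909
41464 ÷ 19909 → quotient 2, remainder 1646
19909 ÷ 1646 → quotient 12, remainder 157
1646 ÷ 157 → quotient 10, remainder 76
157 ÷ 76 → quotient 2, remainder 5
76 ÷ 5 → quotient 15, remainder 1
5 ÷ 1 → quotient 5, remainder 0

[11; 3, 2, 12, 10, 2, 15, 5]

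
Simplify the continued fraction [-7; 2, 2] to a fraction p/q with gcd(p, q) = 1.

Start with 2.
2 + 1/(2/1) = 2 + 1/2 = 5/2
-7 + 1/(5/2) = -7 + 2/5 = -33/5

-33/5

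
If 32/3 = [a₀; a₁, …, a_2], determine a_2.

2

Repeatedly divide and take the remainder:
32 ÷ 3 → quotient 10, remainder 2
3 ÷ 2 → quotient 1, remainder 1
2 ÷ 1 → quotient 2, remainder 0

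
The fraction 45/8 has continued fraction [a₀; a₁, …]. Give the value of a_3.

45 = 5·8 + 5, so a_0 = 5
8 = 1·5 + 3, so a_1 = 1
5 = 1·3 + 2, so a_2 = 1
3 = 1·2 + 1, so a_3 = 1

1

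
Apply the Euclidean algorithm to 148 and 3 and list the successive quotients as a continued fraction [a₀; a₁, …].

148 = 49·3 + 1, so a_0 = 49
3 = 3·1 + 0, so a_1 = 3

[49; 3]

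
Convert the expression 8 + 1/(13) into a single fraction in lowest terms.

105/13

Compute successive convergents:
a_0 = 8: 8/1
a_1 = 13: 105/13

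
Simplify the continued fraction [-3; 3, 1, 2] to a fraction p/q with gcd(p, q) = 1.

a_0 = -3: -3/1
a_1 = 3: -8/3
a_2 = 1: -11/4
a_3 = 2: -30/11

-30/11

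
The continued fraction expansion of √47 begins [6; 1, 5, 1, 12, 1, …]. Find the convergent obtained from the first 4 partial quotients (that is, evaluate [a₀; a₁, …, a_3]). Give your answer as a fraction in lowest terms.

48/7

a_0 = 6: 6/1
a_1 = 1: 7/1
a_2 = 5: 41/6
a_3 = 1: 48/7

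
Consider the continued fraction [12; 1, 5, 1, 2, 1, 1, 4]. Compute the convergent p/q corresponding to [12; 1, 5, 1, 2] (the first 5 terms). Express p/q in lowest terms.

257/20

Start with 2.
1 + 1/(2/1) = 1 + 1/2 = 3/2
5 + 1/(3/2) = 5 + 2/3 = 17/3
1 + 1/(17/3) = 1 + 3/17 = 20/17
12 + 1/(20/17) = 12 + 17/20 = 257/20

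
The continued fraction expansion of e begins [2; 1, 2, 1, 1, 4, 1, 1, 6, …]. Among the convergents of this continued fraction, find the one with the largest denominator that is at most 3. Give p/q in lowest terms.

List convergents until the denominator exceeds the bound:
a_0 = 2: 2/1  (≤ bound)
a_1 = 1: 3/1  (≤ bound)
a_2 = 2: 8/3  (≤ bound)
a_3 = 1: 11/4  (> 3, stop)

8/3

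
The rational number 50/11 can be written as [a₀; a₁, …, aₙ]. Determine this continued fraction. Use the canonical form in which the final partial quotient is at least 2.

[4; 1, 1, 5]

Apply division with remainder until the remainder is 0:
50 = 4·11 + 6, so a_0 = 4
11 = 1·6 + 5, so a_1 = 1
6 = 1·5 + 1, so a_2 = 1
5 = 5·1 + 0, so a_3 = 5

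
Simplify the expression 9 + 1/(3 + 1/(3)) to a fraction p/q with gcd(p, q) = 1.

a_0 = 9: 9/1
a_1 = 3: 28/3
a_2 = 3: 93/10

93/10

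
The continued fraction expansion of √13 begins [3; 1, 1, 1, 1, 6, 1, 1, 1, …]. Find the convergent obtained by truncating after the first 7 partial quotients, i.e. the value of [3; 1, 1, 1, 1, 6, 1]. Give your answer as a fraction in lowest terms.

a_0 = 3: 3/1
a_1 = 1: 4/1
a_2 = 1: 7/2
a_3 = 1: 11/3
a_4 = 1: 18/5
a_5 = 6: 119/33
a_6 = 1: 137/38

137/38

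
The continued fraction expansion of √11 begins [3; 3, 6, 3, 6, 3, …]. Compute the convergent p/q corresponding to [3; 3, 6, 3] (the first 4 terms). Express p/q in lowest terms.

a_0 = 3: 3/1
a_1 = 3: 10/3
a_2 = 6: 63/19
a_3 = 3: 199/60

199/60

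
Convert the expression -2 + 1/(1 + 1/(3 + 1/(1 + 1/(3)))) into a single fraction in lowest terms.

-23/19

Build up convergents one term at a time:
a_0 = -2: -2/1
a_1 = 1: -1/1
a_2 = 3: -5/4
a_3 = 1: -6/5
a_4 = 3: -23/19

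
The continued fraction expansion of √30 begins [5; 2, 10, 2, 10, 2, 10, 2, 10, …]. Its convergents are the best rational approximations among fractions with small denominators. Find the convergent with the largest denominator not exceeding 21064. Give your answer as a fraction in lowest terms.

55435/10121

a_0 = 5: 5/1  (≤ bound)
a_1 = 2: 11/2  (≤ bound)
a_2 = 10: 115/21  (≤ bound)
a_3 = 2: 241/44  (≤ bound)
a_4 = 10: 2525/461  (≤ bound)
a_5 = 2: 5291/966  (≤ bound)
a_6 = 10: 55435/10121  (≤ bound)
a_7 = 2: 116161/21208  (> 21064, stop)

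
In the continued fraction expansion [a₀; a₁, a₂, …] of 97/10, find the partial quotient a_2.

2

⌊97/10⌋ = 9, remainder 7
⌊10/7⌋ = 1, remainder 3
⌊7/3⌋ = 2, remainder 1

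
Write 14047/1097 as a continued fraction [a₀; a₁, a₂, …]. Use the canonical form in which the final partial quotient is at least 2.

[12; 1, 4, 7, 1, 12, 2]

Run the Euclidean algorithm, recording each quotient:
⌊14047/1097⌋ = 12, remainder 883
⌊1097/883⌋ = 1, remainder 214
⌊883/214⌋ = 4, remainder 27
⌊214/27⌋ = 7, remainder 25
⌊27/25⌋ = 1, remainder 2
⌊25/2⌋ = 12, remainder 1
⌊2/1⌋ = 2, remainder 0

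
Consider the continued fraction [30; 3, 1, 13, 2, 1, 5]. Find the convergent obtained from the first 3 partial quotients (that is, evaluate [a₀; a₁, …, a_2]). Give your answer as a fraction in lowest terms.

Compute successive convergents:
a_0 = 30: 30/1
a_1 = 3: 91/3
a_2 = 1: 121/4

121/4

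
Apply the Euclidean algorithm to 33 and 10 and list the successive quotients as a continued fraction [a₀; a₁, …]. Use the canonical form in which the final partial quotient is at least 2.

[3; 3, 3]

Run the Euclidean algorithm, recording each quotient:
33 ÷ 10 → quotient 3, remainder 3
10 ÷ 3 → quotient 3, remainder 1
3 ÷ 1 → quotient 3, remainder 0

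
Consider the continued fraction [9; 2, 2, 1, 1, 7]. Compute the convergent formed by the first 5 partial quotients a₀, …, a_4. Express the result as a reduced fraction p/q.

113/12

Start with 1.
1 + 1/(1/1) = 1 + 1/1 = 2/1
2 + 1/(2/1) = 2 + 1/2 = 5/2
2 + 1/(5/2) = 2 + 2/5 = 12/5
9 + 1/(12/5) = 9 + 5/12 = 113/12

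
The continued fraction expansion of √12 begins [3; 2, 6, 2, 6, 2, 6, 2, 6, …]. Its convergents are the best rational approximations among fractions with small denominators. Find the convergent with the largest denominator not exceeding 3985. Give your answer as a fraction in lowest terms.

8733/2521

List convergents until the denominator exceeds the bound:
a_0 = 3: 3/1  (≤ bound)
a_1 = 2: 7/2  (≤ bound)
a_2 = 6: 45/13  (≤ bound)
a_3 = 2: 97/28  (≤ bound)
a_4 = 6: 627/181  (≤ bound)
a_5 = 2: 1351/390  (≤ bound)
a_6 = 6: 8733/2521  (≤ bound)
a_7 = 2: 18817/5432  (> 3985, stop)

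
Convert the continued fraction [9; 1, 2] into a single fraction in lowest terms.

29/3

a_0 = 9: 9/1
a_1 = 1: 10/1
a_2 = 2: 29/3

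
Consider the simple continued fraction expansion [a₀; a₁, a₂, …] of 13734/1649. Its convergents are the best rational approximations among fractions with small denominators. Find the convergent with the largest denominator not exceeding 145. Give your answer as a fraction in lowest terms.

a_0 = 8: 8/1  (≤ bound)
a_1 = 3: 25/3  (≤ bound)
a_2 = 23: 583/70  (≤ bound)
a_3 = 1: 608/73  (≤ bound)
a_4 = 1: 1191/143  (≤ bound)
a_5 = 3: 4181/502  (> 145, stop)

1191/143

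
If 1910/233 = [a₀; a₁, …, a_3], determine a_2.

15

Apply division with remainder until the remainder is 0:
1910 ÷ 233 → quotient 8, remainder 46
233 ÷ 46 → quotient 5, remainder 3
46 ÷ 3 → quotient 15, remainder 1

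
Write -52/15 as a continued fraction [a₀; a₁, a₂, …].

[-4; 1, 1, 7]

-52 ÷ 15 → quotient -4, remainder 8
15 ÷ 8 → quotient 1, remainder 7
8 ÷ 7 → quotient 1, remainder 1
7 ÷ 1 → quotient 7, remainder 0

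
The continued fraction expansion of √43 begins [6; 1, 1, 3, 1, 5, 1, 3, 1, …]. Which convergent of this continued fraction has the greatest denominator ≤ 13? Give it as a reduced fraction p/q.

59/9

a_0 = 6: 6/1  (≤ bound)
a_1 = 1: 7/1  (≤ bound)
a_2 = 1: 13/2  (≤ bound)
a_3 = 3: 46/7  (≤ bound)
a_4 = 1: 59/9  (≤ bound)
a_5 = 5: 341/52  (> 13, stop)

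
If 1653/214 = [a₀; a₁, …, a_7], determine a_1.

1

1653 = 7·214 + 155, so a_0 = 7
214 = 1·155 + 59, so a_1 = 1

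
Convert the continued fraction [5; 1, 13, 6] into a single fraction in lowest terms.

Start with 6.
13 + 1/(6/1) = 13 + 1/6 = 79/6
1 + 1/(79/6) = 1 + 6/79 = 85/79
5 + 1/(85/79) = 5 + 79/85 = 504/85

504/85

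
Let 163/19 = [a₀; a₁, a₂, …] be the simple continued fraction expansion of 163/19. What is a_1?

163 ÷ 19 → quotient 8, remainder 11
19 ÷ 11 → quotient 1, remainder 8

1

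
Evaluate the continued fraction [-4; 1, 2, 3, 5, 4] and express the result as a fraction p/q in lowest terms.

a_0 = -4: -4/1
a_1 = 1: -3/1
a_2 = 2: -10/3
a_3 = 3: -33/10
a_4 = 5: -175/53
a_5 = 4: -733/222

-733/222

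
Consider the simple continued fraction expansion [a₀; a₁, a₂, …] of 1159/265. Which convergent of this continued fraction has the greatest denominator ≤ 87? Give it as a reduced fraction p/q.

363/83

a_0 = 4: 4/1  (≤ bound)
a_1 = 2: 9/2  (≤ bound)
a_2 = 1: 13/3  (≤ bound)
a_3 = 2: 35/8  (≤ bound)
a_4 = 10: 363/83  (≤ bound)
a_5 = 1: 398/91  (> 87, stop)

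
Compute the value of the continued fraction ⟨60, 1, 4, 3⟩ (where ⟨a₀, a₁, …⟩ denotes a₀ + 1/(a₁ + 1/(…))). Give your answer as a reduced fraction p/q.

973/16

Compute successive convergents:
a_0 = 60: 60/1
a_1 = 1: 61/1
a_2 = 4: 304/5
a_3 = 3: 973/16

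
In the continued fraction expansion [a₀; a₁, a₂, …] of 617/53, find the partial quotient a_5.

1

⌊617/53⌋ = 11, remainder 34
⌊53/34⌋ = 1, remainder 19
⌊34/19⌋ = 1, remainder 15
⌊19/15⌋ = 1, remainder 4
⌊15/4⌋ = 3, remainder 3
⌊4/3⌋ = 1, remainder 1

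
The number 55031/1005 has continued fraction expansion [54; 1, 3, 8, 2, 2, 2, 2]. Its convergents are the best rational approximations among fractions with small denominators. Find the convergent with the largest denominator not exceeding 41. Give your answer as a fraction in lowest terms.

1807/33

a_0 = 54: 54/1  (≤ bound)
a_1 = 1: 55/1  (≤ bound)
a_2 = 3: 219/4  (≤ bound)
a_3 = 8: 1807/33  (≤ bound)
a_4 = 2: 3833/70  (> 41, stop)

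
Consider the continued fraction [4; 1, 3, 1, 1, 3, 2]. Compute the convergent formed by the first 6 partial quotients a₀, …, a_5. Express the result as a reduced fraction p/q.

153/32

Build up convergents one term at a time:
a_0 = 4: 4/1
a_1 = 1: 5/1
a_2 = 3: 19/4
a_3 = 1: 24/5
a_4 = 1: 43/9
a_5 = 3: 153/32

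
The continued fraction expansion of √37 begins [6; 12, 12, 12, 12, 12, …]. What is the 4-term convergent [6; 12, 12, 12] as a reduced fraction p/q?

Work from the innermost term outward:
Start with 12.
12 + 1/(12/1) = 12 + 1/12 = 145/12
12 + 1/(145/12) = 12 + 12/145 = 1752/145
6 + 1/(1752/145) = 6 + 145/1752 = 10657/1752

10657/1752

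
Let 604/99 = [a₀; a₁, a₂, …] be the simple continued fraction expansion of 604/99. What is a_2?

Run the Euclidean algorithm, recording each quotient:
⌊604/99⌋ = 6, remainder 10
⌊99/10⌋ = 9, remainder 9
⌊10/9⌋ = 1, remainder 1

1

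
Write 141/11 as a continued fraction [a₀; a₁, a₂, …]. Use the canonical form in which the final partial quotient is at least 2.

141 ÷ 11 → quotient 12, remainder 9
11 ÷ 9 → quotient 1, remainder 2
9 ÷ 2 → quotient 4, remainder 1
2 ÷ 1 → quotient 2, remainder 0

[12; 1, 4, 2]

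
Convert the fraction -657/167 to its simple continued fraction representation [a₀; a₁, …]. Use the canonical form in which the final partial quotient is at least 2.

-657 ÷ 167 → quotient -4, remainder 11
167 ÷ 11 → quotient 15, remainder 2
11 ÷ 2 → quotient 5, remainder 1
2 ÷ 1 → quotient 2, remainder 0

[-4; 15, 5, 2]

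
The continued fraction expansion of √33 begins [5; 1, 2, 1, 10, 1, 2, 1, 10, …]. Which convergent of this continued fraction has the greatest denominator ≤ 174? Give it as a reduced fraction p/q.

787/137

a_0 = 5: 5/1  (≤ bound)
a_1 = 1: 6/1  (≤ bound)
a_2 = 2: 17/3  (≤ bound)
a_3 = 1: 23/4  (≤ bound)
a_4 = 10: 247/43  (≤ bound)
a_5 = 1: 270/47  (≤ bound)
a_6 = 2: 787/137  (≤ bound)
a_7 = 1: 1057/184  (> 174, stop)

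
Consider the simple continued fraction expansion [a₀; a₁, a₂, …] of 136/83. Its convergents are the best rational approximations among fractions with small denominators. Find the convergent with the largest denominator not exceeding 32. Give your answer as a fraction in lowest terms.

18/11

a_0 = 1: 1/1  (≤ bound)
a_1 = 1: 2/1  (≤ bound)
a_2 = 1: 3/2  (≤ bound)
a_3 = 1: 5/3  (≤ bound)
a_4 = 3: 18/11  (≤ bound)
a_5 = 3: 59/36  (> 32, stop)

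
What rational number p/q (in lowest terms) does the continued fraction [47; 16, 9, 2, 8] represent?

Build up convergents one term at a time:
a_0 = 47: 47/1
a_1 = 16: 753/16
a_2 = 9: 6824/145
a_3 = 2: 14401/306
a_4 = 8: 122032/2593

122032/2593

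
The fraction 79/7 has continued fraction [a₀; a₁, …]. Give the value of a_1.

3

79 ÷ 7 → quotient 11, remainder 2
7 ÷ 2 → quotient 3, remainder 1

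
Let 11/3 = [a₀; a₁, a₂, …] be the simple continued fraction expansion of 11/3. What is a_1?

1

Apply division with remainder until the remainder is 0:
11 = 3·3 + 2, so a_0 = 3
3 = 1·2 + 1, so a_1 = 1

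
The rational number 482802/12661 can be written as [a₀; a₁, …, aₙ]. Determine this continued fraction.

[38; 7, 1, 1, 13, 12, 2, 2]

Repeatedly divide and take the remainder:
⌊482802/12661⌋ = 38, remainder 1684
⌊12661/1684⌋ = 7, remainder 873
⌊1684/873⌋ = 1, remainder 811
⌊873/811⌋ = 1, remainder 62
⌊811/62⌋ = 13, remainder 5
⌊62/5⌋ = 12, remainder 2
⌊5/2⌋ = 2, remainder 1
⌊2/1⌋ = 2, remainder 0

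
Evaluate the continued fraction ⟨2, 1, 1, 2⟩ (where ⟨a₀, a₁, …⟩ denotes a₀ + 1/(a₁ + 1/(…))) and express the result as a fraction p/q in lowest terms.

Use the convergent recurrence hₖ = aₖ·hₖ₋₁ + hₖ₋₂ (and likewise for the denominators kₖ):
a_0 = 2: 2/1
a_1 = 1: 3/1
a_2 = 1: 5/2
a_3 = 2: 13/5

13/5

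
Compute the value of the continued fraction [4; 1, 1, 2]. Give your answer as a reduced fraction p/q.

a_0 = 4: 4/1
a_1 = 1: 5/1
a_2 = 1: 9/2
a_3 = 2: 23/5

23/5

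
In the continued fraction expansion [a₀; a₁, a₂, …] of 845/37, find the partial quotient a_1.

1

Repeatedly divide and take the remainder:
845 = 22·37 + 31, so a_0 = 22
37 = 1·31 + 6, so a_1 = 1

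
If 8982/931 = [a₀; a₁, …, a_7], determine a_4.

Apply division with remainder until the remainder is 0:
8982 ÷ 931 → quotient 9, remainder 603
931 ÷ 603 → quotient 1, remainder 328
603 ÷ 328 → quotient 1, remainder 275
328 ÷ 275 → quotient 1, remainder 53
275 ÷ 53 → quotient 5, remainder 10

5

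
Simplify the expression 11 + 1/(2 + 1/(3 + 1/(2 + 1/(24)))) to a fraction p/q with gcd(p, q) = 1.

a_0 = 11: 11/1
a_1 = 2: 23/2
a_2 = 3: 80/7
a_3 = 2: 183/16
a_4 = 24: 4472/391

4472/391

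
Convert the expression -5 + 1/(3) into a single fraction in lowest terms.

-14/3

Start with 3.
-5 + 1/(3/1) = -5 + 1/3 = -14/3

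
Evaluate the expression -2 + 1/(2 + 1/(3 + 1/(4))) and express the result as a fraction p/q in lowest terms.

-47/30

Work from the innermost term outward:
Start with 4.
3 + 1/(4/1) = 3 + 1/4 = 13/4
2 + 1/(13/4) = 2 + 4/13 = 30/13
-2 + 1/(30/13) = -2 + 13/30 = -47/30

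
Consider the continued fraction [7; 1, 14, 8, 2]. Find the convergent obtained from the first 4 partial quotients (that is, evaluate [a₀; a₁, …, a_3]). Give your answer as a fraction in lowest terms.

a_0 = 7: 7/1
a_1 = 1: 8/1
a_2 = 14: 119/15
a_3 = 8: 960/121

960/121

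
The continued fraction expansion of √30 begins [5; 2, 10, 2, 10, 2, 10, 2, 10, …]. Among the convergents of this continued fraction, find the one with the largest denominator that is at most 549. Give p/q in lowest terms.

2525/461

List convergents until the denominator exceeds the bound:
a_0 = 5: 5/1  (≤ bound)
a_1 = 2: 11/2  (≤ bound)
a_2 = 10: 115/21  (≤ bound)
a_3 = 2: 241/44  (≤ bound)
a_4 = 10: 2525/461  (≤ bound)
a_5 = 2: 5291/966  (> 549, stop)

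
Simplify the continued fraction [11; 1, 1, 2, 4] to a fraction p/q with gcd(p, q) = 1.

255/22

Collapse the nested fraction from the inside out:
Start with 4.
2 + 1/(4/1) = 2 + 1/4 = 9/4
1 + 1/(9/4) = 1 + 4/9 = 13/9
1 + 1/(13/9) = 1 + 9/13 = 22/13
11 + 1/(22/13) = 11 + 13/22 = 255/22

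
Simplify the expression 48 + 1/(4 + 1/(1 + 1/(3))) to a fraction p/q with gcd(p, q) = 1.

Compute successive convergents:
a_0 = 48: 48/1
a_1 = 4: 193/4
a_2 = 1: 241/5
a_3 = 3: 916/19

916/19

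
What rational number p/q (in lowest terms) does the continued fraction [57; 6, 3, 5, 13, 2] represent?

158043/2765

Start with 2.
13 + 1/(2/1) = 13 + 1/2 = 27/2
5 + 1/(27/2) = 5 + 2/27 = 137/27
3 + 1/(137/27) = 3 + 27/137 = 438/137
6 + 1/(438/137) = 6 + 137/438 = 2765/438
57 + 1/(2765/438) = 57 + 438/2765 = 158043/2765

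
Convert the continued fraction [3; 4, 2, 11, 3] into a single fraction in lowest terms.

a_0 = 3: 3/1
a_1 = 4: 13/4
a_2 = 2: 29/9
a_3 = 11: 332/103
a_4 = 3: 1025/318

1025/318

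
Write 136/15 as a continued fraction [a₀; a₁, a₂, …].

136 ÷ 15 → quotient 9, remainder 1
15 ÷ 1 → quotient 15, remainder 0

[9; 15]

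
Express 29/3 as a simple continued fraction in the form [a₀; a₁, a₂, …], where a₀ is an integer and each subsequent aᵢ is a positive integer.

⌊29/3⌋ = 9, remainder 2
⌊3/2⌋ = 1, remainder 1
⌊2/1⌋ = 2, remainder 0

[9; 1, 2]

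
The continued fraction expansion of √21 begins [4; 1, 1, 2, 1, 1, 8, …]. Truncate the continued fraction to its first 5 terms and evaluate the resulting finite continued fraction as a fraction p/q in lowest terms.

Start with 1.
2 + 1/(1/1) = 2 + 1/1 = 3/1
1 + 1/(3/1) = 1 + 1/3 = 4/3
1 + 1/(4/3) = 1 + 3/4 = 7/4
4 + 1/(7/4) = 4 + 4/7 = 32/7

32/7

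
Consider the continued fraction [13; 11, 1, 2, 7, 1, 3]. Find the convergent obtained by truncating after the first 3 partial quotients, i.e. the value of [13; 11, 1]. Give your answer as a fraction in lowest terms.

157/12

Compute successive convergents:
a_0 = 13: 13/1
a_1 = 11: 144/11
a_2 = 1: 157/12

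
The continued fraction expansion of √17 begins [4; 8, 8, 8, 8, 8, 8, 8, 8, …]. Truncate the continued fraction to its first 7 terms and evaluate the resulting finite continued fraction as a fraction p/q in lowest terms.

1166876/283009

Build up convergents one term at a time:
a_0 = 4: 4/1
a_1 = 8: 33/8
a_2 = 8: 268/65
a_3 = 8: 2177/528
a_4 = 8: 17684/4289
a_5 = 8: 143649/34840
a_6 = 8: 1166876/283009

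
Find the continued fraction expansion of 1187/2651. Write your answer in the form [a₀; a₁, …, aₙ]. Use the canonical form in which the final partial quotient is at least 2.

Run the Euclidean algorithm, recording each quotient:
1187 = 0·2651 + 1187, so a_0 = 0
2651 = 2·1187 + 277, so a_1 = 2
1187 = 4·277 + 79, so a_2 = 4
277 = 3·79 + 40, so a_3 = 3
79 = 1·40 + 39, so a_4 = 1
40 = 1·39 + 1, so a_5 = 1
39 = 39·1 + 0, so a_6 = 39

[0; 2, 4, 3, 1, 1, 39]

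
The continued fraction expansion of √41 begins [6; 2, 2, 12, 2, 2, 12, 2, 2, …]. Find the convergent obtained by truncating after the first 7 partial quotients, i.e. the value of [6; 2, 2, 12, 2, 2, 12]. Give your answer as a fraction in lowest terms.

25414/3969

a_0 = 6: 6/1
a_1 = 2: 13/2
a_2 = 2: 32/5
a_3 = 12: 397/62
a_4 = 2: 826/129
a_5 = 2: 2049/320
a_6 = 12: 25414/3969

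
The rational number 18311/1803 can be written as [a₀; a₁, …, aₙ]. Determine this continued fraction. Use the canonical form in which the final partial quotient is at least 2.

[10; 6, 2, 2, 2, 23]

⌊18311/1803⌋ = 10, remainder 281
⌊1803/281⌋ = 6, remainder 117
⌊281/117⌋ = 2, remainder 47
⌊117/47⌋ = 2, remainder 23
⌊47/23⌋ = 2, remainder 1
⌊23/1⌋ = 23, remainder 0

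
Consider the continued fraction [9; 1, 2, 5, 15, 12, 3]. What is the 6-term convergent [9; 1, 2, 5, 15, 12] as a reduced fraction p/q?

28403/2932

Work from the innermost term outward:
Start with 12.
15 + 1/(12/1) = 15 + 1/12 = 181/12
5 + 1/(181/12) = 5 + 12/181 = 917/181
2 + 1/(917/181) = 2 + 181/917 = 2015/917
1 + 1/(2015/917) = 1 + 917/2015 = 2932/2015
9 + 1/(2932/2015) = 9 + 2015/2932 = 28403/2932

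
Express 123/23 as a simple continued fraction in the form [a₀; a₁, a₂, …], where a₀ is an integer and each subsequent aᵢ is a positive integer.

Repeatedly divide and take the remainder:
123 ÷ 23 → quotient 5, remainder 8
23 ÷ 8 → quotient 2, remainder 7
8 ÷ 7 → quotient 1, remainder 1
7 ÷ 1 → quotient 7, remainder 0

[5; 2, 1, 7]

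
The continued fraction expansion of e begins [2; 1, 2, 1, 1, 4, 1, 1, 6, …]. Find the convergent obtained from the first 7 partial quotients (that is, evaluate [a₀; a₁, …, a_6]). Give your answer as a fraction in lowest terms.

Start with 1.
4 + 1/(1/1) = 4 + 1/1 = 5/1
1 + 1/(5/1) = 1 + 1/5 = 6/5
1 + 1/(6/5) = 1 + 5/6 = 11/6
2 + 1/(11/6) = 2 + 6/11 = 28/11
1 + 1/(28/11) = 1 + 11/28 = 39/28
2 + 1/(39/28) = 2 + 28/39 = 106/39

106/39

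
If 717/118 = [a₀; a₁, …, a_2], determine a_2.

Apply division with remainder until the remainder is 0:
717 ÷ 118 → quotient 6, remainder 9
118 ÷ 9 → quotient 13, remainder 1
9 ÷ 1 → quotient 9, remainder 0

9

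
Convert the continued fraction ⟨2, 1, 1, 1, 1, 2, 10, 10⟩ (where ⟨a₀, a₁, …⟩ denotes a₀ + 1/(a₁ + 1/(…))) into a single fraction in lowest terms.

3564/1363

Compute successive convergents:
a_0 = 2: 2/1
a_1 = 1: 3/1
a_2 = 1: 5/2
a_3 = 1: 8/3
a_4 = 1: 13/5
a_5 = 2: 34/13
a_6 = 10: 353/135
a_7 = 10: 3564/1363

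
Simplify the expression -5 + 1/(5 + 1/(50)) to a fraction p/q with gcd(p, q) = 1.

Build up convergents one term at a time:
a_0 = -5: -5/1
a_1 = 5: -24/5
a_2 = 50: -1205/251

-1205/251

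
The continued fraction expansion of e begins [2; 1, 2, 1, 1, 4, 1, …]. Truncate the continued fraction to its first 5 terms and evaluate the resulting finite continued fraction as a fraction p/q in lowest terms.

19/7

Start with 1.
1 + 1/(1/1) = 1 + 1/1 = 2/1
2 + 1/(2/1) = 2 + 1/2 = 5/2
1 + 1/(5/2) = 1 + 2/5 = 7/5
2 + 1/(7/5) = 2 + 5/7 = 19/7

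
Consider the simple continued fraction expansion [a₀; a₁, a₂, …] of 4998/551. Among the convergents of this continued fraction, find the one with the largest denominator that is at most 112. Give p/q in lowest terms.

a_0 = 9: 9/1  (≤ bound)
a_1 = 14: 127/14  (≤ bound)
a_2 = 7: 898/99  (≤ bound)
a_3 = 1: 1025/113  (> 112, stop)

898/99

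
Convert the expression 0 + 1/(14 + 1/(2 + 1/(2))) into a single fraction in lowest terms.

Start with 2.
2 + 1/(2/1) = 2 + 1/2 = 5/2
14 + 1/(5/2) = 14 + 2/5 = 72/5
0 + 1/(72/5) = 0 + 5/72 = 5/72

5/72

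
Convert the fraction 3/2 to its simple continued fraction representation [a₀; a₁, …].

[1; 2]

Run the Euclidean algorithm, recording each quotient:
⌊3/2⌋ = 1, remainder 1
⌊2/1⌋ = 2, remainder 0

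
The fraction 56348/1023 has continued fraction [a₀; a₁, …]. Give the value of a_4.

56348 = 55·1023 + 83, so a_0 = 55
1023 = 12·83 + 27, so a_1 = 12
83 = 3·27 + 2, so a_2 = 3
27 = 13·2 + 1, so a_3 = 13
2 = 2·1 + 0, so a_4 = 2

2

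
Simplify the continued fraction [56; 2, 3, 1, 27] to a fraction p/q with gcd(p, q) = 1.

14111/250

Work from the innermost term outward:
Start with 27.
1 + 1/(27/1) = 1 + 1/27 = 28/27
3 + 1/(28/27) = 3 + 27/28 = 111/28
2 + 1/(111/28) = 2 + 28/111 = 250/111
56 + 1/(250/111) = 56 + 111/250 = 14111/250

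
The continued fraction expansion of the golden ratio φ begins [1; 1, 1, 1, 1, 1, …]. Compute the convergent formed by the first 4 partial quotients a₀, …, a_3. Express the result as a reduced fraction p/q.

Work from the innermost term outward:
Start with 1.
1 + 1/(1/1) = 1 + 1/1 = 2/1
1 + 1/(2/1) = 1 + 1/2 = 3/2
1 + 1/(3/2) = 1 + 2/3 = 5/3

5/3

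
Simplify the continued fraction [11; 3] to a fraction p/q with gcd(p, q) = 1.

34/3

Use the convergent recurrence hₖ = aₖ·hₖ₋₁ + hₖ₋₂ (and likewise for the denominators kₖ):
a_0 = 11: 11/1
a_1 = 3: 34/3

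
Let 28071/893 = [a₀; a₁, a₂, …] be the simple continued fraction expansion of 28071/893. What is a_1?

2

28071 ÷ 893 → quotient 31, remainder 388
893 ÷ 388 → quotient 2, remainder 117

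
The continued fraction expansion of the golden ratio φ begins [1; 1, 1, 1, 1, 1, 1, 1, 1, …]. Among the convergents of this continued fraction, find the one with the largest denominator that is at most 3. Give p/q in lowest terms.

a_0 = 1: 1/1  (≤ bound)
a_1 = 1: 2/1  (≤ bound)
a_2 = 1: 3/2  (≤ bound)
a_3 = 1: 5/3  (≤ bound)
a_4 = 1: 8/5  (> 3, stop)

5/3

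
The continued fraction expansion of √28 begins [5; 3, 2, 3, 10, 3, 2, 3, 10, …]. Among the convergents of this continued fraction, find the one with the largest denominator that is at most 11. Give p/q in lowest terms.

List convergents until the denominator exceeds the bound:
a_0 = 5: 5/1  (≤ bound)
a_1 = 3: 16/3  (≤ bound)
a_2 = 2: 37/7  (≤ bound)
a_3 = 3: 127/24  (> 11, stop)

37/7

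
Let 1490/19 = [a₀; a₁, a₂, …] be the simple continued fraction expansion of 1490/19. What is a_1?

2

Apply division with remainder until the remainder is 0:
1490 = 78·19 + 8, so a_0 = 78
19 = 2·8 + 3, so a_1 = 2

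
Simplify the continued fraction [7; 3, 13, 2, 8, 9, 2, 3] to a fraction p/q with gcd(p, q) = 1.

a_0 = 7: 7/1
a_1 = 3: 22/3
a_2 = 13: 293/40
a_3 = 2: 608/83
a_4 = 8: 5157/704
a_5 = 9: 47021/6419
a_6 = 2: 99199/13542
a_7 = 3: 344618/47045

344618/47045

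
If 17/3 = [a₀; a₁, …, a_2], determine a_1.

1

17 ÷ 3 → quotient 5, remainder 2
3 ÷ 2 → quotient 1, remainder 1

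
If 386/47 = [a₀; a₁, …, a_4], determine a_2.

Run the Euclidean algorithm, recording each quotient:
386 ÷ 47 → quotient 8, remainder 10
47 ÷ 10 → quotient 4, remainder 7
10 ÷ 7 → quotient 1, remainder 3

1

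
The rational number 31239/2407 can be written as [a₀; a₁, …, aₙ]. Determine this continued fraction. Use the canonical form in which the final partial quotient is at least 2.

31239 ÷ 2407 → quotient 12, remainder 2355
2407 ÷ 2355 → quotient 1, remainder 52
2355 ÷ 52 → quotient 45, remainder 15
52 ÷ 15 → quotient 3, remainder 7
15 ÷ 7 → quotient 2, remainder 1
7 ÷ 1 → quotient 7, remainder 0

[12; 1, 45, 3, 2, 7]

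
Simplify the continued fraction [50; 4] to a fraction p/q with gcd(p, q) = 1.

a_0 = 50: 50/1
a_1 = 4: 201/4

201/4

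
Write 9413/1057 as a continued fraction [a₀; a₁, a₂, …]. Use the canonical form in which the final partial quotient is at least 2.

[8; 1, 9, 1, 1, 3, 14]

Apply division with remainder until the remainder is 0:
⌊9413/1057⌋ = 8, remainder 957
⌊1057/957⌋ = 1, remainder 100
⌊957/100⌋ = 9, remainder 57
⌊100/57⌋ = 1, remainder 43
⌊57/43⌋ = 1, remainder 14
⌊43/14⌋ = 3, remainder 1
⌊14/1⌋ = 14, remainder 0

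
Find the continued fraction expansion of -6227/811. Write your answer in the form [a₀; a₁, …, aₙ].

Apply division with remainder until the remainder is 0:
-6227 ÷ 811 → quotient -8, remainder 261
811 ÷ 261 → quotient 3, remainder 28
261 ÷ 28 → quotient 9, remainder 9
28 ÷ 9 → quotient 3, remainder 1
9 ÷ 1 → quotient 9, remainder 0

[-8; 3, 9, 3, 9]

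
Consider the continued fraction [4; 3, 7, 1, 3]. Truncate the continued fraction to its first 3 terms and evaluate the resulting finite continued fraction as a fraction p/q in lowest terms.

Build up convergents one term at a time:
a_0 = 4: 4/1
a_1 = 3: 13/3
a_2 = 7: 95/22

95/22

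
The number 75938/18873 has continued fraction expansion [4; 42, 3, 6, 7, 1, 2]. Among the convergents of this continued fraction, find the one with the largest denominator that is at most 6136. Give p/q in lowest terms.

a_0 = 4: 4/1  (≤ bound)
a_1 = 42: 169/42  (≤ bound)
a_2 = 3: 511/127  (≤ bound)
a_3 = 6: 3235/804  (≤ bound)
a_4 = 7: 23156/5755  (≤ bound)
a_5 = 1: 26391/6559  (> 6136, stop)

23156/5755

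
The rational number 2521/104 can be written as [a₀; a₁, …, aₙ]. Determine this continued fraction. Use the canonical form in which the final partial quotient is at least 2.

[24; 4, 6, 4]

2521 ÷ 104 → quotient 24, remainder 25
104 ÷ 25 → quotient 4, remainder 4
25 ÷ 4 → quotient 6, remainder 1
4 ÷ 1 → quotient 4, remainder 0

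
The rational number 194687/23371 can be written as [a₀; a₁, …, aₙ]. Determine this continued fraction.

194687 = 8·23371 + 7719, so a_0 = 8
23371 = 3·7719 + 214, so a_1 = 3
7719 = 36·214 + 15, so a_2 = 36
214 = 14·15 + 4, so a_3 = 14
15 = 3·4 + 3, so a_4 = 3
4 = 1·3 + 1, so a_5 = 1
3 = 3·1 + 0, so a_6 = 3

[8; 3, 36, 14, 3, 1, 3]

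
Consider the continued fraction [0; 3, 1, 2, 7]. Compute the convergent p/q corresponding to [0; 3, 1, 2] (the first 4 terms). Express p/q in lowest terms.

3/11

Starting at the tail and folding back:
Start with 2.
1 + 1/(2/1) = 1 + 1/2 = 3/2
3 + 1/(3/2) = 3 + 2/3 = 11/3
0 + 1/(11/3) = 0 + 3/11 = 3/11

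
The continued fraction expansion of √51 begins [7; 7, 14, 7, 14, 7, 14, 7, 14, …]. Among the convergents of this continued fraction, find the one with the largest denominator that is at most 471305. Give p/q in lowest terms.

499850/69993

a_0 = 7: 7/1  (≤ bound)
a_1 = 7: 50/7  (≤ bound)
a_2 = 14: 707/99  (≤ bound)
a_3 = 7: 4999/700  (≤ bound)
a_4 = 14: 70693/9899  (≤ bound)
a_5 = 7: 499850/69993  (≤ bound)
a_6 = 14: 7068593/989801  (> 471305, stop)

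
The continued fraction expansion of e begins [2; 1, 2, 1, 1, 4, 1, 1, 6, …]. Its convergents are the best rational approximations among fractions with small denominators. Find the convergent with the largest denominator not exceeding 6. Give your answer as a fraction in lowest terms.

11/4

a_0 = 2: 2/1  (≤ bound)
a_1 = 1: 3/1  (≤ bound)
a_2 = 2: 8/3  (≤ bound)
a_3 = 1: 11/4  (≤ bound)
a_4 = 1: 19/7  (> 6, stop)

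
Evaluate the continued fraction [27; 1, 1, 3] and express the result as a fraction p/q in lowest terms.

193/7

a_0 = 27: 27/1
a_1 = 1: 28/1
a_2 = 1: 55/2
a_3 = 3: 193/7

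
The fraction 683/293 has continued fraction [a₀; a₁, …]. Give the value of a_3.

2

683 ÷ 293 → quotient 2, remainder 97
293 ÷ 97 → quotient 3, remainder 2
97 ÷ 2 → quotient 48, remainder 1
2 ÷ 1 → quotient 2, remainder 0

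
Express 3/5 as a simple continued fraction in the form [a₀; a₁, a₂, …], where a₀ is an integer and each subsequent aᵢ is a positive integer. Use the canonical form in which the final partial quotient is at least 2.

[0; 1, 1, 2]

⌊3/5⌋ = 0, remainder 3
⌊5/3⌋ = 1, remainder 2
⌊3/2⌋ = 1, remainder 1
⌊2/1⌋ = 2, remainder 0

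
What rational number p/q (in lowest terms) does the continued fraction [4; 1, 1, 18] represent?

167/37

a_0 = 4: 4/1
a_1 = 1: 5/1
a_2 = 1: 9/2
a_3 = 18: 167/37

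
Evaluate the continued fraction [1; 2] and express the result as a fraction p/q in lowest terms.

Starting at the tail and folding back:
Start with 2.
1 + 1/(2/1) = 1 + 1/2 = 3/2

3/2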